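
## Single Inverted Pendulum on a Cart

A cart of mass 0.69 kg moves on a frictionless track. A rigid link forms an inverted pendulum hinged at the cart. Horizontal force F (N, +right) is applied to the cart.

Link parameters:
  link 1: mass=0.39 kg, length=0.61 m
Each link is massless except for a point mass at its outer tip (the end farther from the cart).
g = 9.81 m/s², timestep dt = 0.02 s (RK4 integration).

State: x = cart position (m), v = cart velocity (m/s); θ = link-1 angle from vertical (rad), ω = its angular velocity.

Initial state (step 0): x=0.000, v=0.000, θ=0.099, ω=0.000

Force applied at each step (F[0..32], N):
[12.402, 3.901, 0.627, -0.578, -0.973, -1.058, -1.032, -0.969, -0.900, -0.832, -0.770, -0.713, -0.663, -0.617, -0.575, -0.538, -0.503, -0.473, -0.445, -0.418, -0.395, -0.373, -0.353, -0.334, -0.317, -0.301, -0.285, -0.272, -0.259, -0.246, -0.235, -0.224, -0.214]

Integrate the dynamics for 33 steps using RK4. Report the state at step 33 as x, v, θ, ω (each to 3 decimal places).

apply F[0]=+12.402 → step 1: x=0.003, v=0.347, θ=0.094, ω=-0.535
apply F[1]=+3.901 → step 2: x=0.011, v=0.450, θ=0.082, ω=-0.675
apply F[2]=+0.627 → step 3: x=0.021, v=0.460, θ=0.068, ω=-0.668
apply F[3]=-0.578 → step 4: x=0.030, v=0.437, θ=0.055, ω=-0.610
apply F[4]=-0.973 → step 5: x=0.038, v=0.403, θ=0.044, ω=-0.539
apply F[5]=-1.058 → step 6: x=0.046, v=0.368, θ=0.034, ω=-0.469
apply F[6]=-1.032 → step 7: x=0.053, v=0.335, θ=0.025, ω=-0.405
apply F[7]=-0.969 → step 8: x=0.059, v=0.305, θ=0.018, ω=-0.349
apply F[8]=-0.900 → step 9: x=0.065, v=0.277, θ=0.011, ω=-0.299
apply F[9]=-0.832 → step 10: x=0.070, v=0.252, θ=0.006, ω=-0.255
apply F[10]=-0.770 → step 11: x=0.075, v=0.230, θ=0.001, ω=-0.217
apply F[11]=-0.713 → step 12: x=0.079, v=0.209, θ=-0.003, ω=-0.184
apply F[12]=-0.663 → step 13: x=0.083, v=0.190, θ=-0.007, ω=-0.155
apply F[13]=-0.617 → step 14: x=0.087, v=0.173, θ=-0.009, ω=-0.129
apply F[14]=-0.575 → step 15: x=0.090, v=0.158, θ=-0.012, ω=-0.107
apply F[15]=-0.538 → step 16: x=0.093, v=0.144, θ=-0.014, ω=-0.088
apply F[16]=-0.503 → step 17: x=0.096, v=0.131, θ=-0.015, ω=-0.072
apply F[17]=-0.473 → step 18: x=0.099, v=0.119, θ=-0.017, ω=-0.057
apply F[18]=-0.445 → step 19: x=0.101, v=0.108, θ=-0.018, ω=-0.045
apply F[19]=-0.418 → step 20: x=0.103, v=0.098, θ=-0.018, ω=-0.034
apply F[20]=-0.395 → step 21: x=0.105, v=0.088, θ=-0.019, ω=-0.025
apply F[21]=-0.373 → step 22: x=0.106, v=0.080, θ=-0.019, ω=-0.017
apply F[22]=-0.353 → step 23: x=0.108, v=0.072, θ=-0.020, ω=-0.010
apply F[23]=-0.334 → step 24: x=0.109, v=0.064, θ=-0.020, ω=-0.004
apply F[24]=-0.317 → step 25: x=0.111, v=0.057, θ=-0.020, ω=0.001
apply F[25]=-0.301 → step 26: x=0.112, v=0.051, θ=-0.020, ω=0.006
apply F[26]=-0.285 → step 27: x=0.113, v=0.045, θ=-0.020, ω=0.009
apply F[27]=-0.272 → step 28: x=0.113, v=0.039, θ=-0.019, ω=0.012
apply F[28]=-0.259 → step 29: x=0.114, v=0.033, θ=-0.019, ω=0.015
apply F[29]=-0.246 → step 30: x=0.115, v=0.028, θ=-0.019, ω=0.017
apply F[30]=-0.235 → step 31: x=0.115, v=0.024, θ=-0.018, ω=0.019
apply F[31]=-0.224 → step 32: x=0.116, v=0.019, θ=-0.018, ω=0.020
apply F[32]=-0.214 → step 33: x=0.116, v=0.015, θ=-0.018, ω=0.022

Answer: x=0.116, v=0.015, θ=-0.018, ω=0.022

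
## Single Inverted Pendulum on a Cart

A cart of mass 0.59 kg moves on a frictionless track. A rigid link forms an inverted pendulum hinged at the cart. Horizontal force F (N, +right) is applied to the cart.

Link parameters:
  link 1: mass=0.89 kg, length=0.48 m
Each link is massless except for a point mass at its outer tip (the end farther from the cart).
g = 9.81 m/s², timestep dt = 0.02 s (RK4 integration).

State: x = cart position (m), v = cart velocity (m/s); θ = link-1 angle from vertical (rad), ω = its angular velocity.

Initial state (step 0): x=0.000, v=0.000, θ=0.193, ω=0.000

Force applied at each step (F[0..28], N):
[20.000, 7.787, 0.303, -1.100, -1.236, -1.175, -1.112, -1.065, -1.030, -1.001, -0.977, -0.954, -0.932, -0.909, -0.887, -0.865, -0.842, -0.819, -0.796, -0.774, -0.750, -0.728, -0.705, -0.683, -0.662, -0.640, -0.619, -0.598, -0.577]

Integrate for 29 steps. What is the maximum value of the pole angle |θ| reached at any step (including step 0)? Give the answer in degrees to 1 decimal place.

Answer: 11.1°

Derivation:
apply F[0]=+20.000 → step 1: x=0.006, v=0.593, θ=0.182, ω=-1.136
apply F[1]=+7.787 → step 2: x=0.020, v=0.803, θ=0.155, ω=-1.499
apply F[2]=+0.303 → step 3: x=0.036, v=0.777, θ=0.127, ω=-1.388
apply F[3]=-1.100 → step 4: x=0.051, v=0.711, θ=0.101, ω=-1.204
apply F[4]=-1.236 → step 5: x=0.064, v=0.645, θ=0.078, ω=-1.031
apply F[5]=-1.175 → step 6: x=0.076, v=0.586, θ=0.059, ω=-0.881
apply F[6]=-1.112 → step 7: x=0.088, v=0.534, θ=0.043, ω=-0.752
apply F[7]=-1.065 → step 8: x=0.098, v=0.488, θ=0.029, ω=-0.641
apply F[8]=-1.030 → step 9: x=0.107, v=0.446, θ=0.017, ω=-0.545
apply F[9]=-1.001 → step 10: x=0.116, v=0.409, θ=0.007, ω=-0.462
apply F[10]=-0.977 → step 11: x=0.123, v=0.375, θ=-0.001, ω=-0.390
apply F[11]=-0.954 → step 12: x=0.131, v=0.344, θ=-0.009, ω=-0.328
apply F[12]=-0.932 → step 13: x=0.137, v=0.316, θ=-0.015, ω=-0.274
apply F[13]=-0.909 → step 14: x=0.143, v=0.290, θ=-0.020, ω=-0.228
apply F[14]=-0.887 → step 15: x=0.149, v=0.266, θ=-0.024, ω=-0.187
apply F[15]=-0.865 → step 16: x=0.154, v=0.245, θ=-0.027, ω=-0.152
apply F[16]=-0.842 → step 17: x=0.159, v=0.224, θ=-0.030, ω=-0.122
apply F[17]=-0.819 → step 18: x=0.163, v=0.206, θ=-0.032, ω=-0.096
apply F[18]=-0.796 → step 19: x=0.167, v=0.189, θ=-0.034, ω=-0.074
apply F[19]=-0.774 → step 20: x=0.171, v=0.173, θ=-0.035, ω=-0.054
apply F[20]=-0.750 → step 21: x=0.174, v=0.158, θ=-0.036, ω=-0.038
apply F[21]=-0.728 → step 22: x=0.177, v=0.144, θ=-0.037, ω=-0.023
apply F[22]=-0.705 → step 23: x=0.180, v=0.131, θ=-0.037, ω=-0.011
apply F[23]=-0.683 → step 24: x=0.182, v=0.119, θ=-0.037, ω=-0.001
apply F[24]=-0.662 → step 25: x=0.184, v=0.107, θ=-0.037, ω=0.008
apply F[25]=-0.640 → step 26: x=0.186, v=0.096, θ=-0.037, ω=0.015
apply F[26]=-0.619 → step 27: x=0.188, v=0.086, θ=-0.036, ω=0.021
apply F[27]=-0.598 → step 28: x=0.190, v=0.077, θ=-0.036, ω=0.027
apply F[28]=-0.577 → step 29: x=0.191, v=0.067, θ=-0.035, ω=0.031
Max |angle| over trajectory = 0.193 rad = 11.1°.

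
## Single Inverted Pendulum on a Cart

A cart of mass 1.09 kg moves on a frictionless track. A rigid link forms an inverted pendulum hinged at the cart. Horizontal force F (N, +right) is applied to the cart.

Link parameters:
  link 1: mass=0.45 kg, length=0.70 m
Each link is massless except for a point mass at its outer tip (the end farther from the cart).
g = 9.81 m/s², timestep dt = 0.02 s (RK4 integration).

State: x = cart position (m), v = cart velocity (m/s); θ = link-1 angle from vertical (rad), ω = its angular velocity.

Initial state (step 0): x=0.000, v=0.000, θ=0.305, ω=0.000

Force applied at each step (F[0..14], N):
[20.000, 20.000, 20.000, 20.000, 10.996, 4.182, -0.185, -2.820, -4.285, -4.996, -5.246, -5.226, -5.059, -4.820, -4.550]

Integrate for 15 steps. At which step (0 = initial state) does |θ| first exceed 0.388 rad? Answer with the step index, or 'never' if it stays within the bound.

apply F[0]=+20.000 → step 1: x=0.003, v=0.332, θ=0.301, ω=-0.368
apply F[1]=+20.000 → step 2: x=0.013, v=0.665, θ=0.290, ω=-0.742
apply F[2]=+20.000 → step 3: x=0.030, v=1.001, θ=0.272, ω=-1.125
apply F[3]=+20.000 → step 4: x=0.053, v=1.341, θ=0.245, ω=-1.523
apply F[4]=+10.996 → step 5: x=0.082, v=1.525, θ=0.213, ω=-1.714
apply F[5]=+4.182 → step 6: x=0.113, v=1.588, θ=0.178, ω=-1.749
apply F[6]=-0.185 → step 7: x=0.145, v=1.575, θ=0.144, ω=-1.685
apply F[7]=-2.820 → step 8: x=0.176, v=1.515, θ=0.111, ω=-1.565
apply F[8]=-4.285 → step 9: x=0.205, v=1.430, θ=0.082, ω=-1.418
apply F[9]=-4.996 → step 10: x=0.233, v=1.334, θ=0.055, ω=-1.262
apply F[10]=-5.246 → step 11: x=0.258, v=1.235, θ=0.031, ω=-1.108
apply F[11]=-5.226 → step 12: x=0.282, v=1.138, θ=0.010, ω=-0.963
apply F[12]=-5.059 → step 13: x=0.304, v=1.045, θ=-0.008, ω=-0.830
apply F[13]=-4.820 → step 14: x=0.324, v=0.957, θ=-0.023, ω=-0.710
apply F[14]=-4.550 → step 15: x=0.342, v=0.876, θ=-0.036, ω=-0.602
max |θ| = 0.305 ≤ 0.388 over all 16 states.

Answer: never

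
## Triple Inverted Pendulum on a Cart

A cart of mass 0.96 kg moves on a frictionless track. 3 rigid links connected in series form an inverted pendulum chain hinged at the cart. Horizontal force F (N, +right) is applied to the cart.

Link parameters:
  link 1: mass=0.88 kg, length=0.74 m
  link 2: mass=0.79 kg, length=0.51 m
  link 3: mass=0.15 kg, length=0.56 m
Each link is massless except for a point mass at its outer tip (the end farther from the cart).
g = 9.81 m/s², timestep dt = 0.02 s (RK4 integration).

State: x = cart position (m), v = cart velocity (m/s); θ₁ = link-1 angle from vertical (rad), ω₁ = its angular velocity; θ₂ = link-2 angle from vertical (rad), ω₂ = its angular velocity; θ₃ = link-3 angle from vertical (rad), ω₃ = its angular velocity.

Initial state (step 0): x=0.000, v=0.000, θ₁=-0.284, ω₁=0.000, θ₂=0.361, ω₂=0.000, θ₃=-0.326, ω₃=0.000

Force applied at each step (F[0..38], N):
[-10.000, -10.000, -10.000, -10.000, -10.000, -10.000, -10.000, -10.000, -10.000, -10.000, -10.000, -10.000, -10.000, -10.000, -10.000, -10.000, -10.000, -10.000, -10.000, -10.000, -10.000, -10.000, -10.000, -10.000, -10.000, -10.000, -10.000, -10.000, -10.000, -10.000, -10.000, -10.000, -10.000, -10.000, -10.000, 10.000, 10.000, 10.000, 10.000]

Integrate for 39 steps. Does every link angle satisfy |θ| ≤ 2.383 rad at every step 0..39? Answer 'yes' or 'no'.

Answer: no

Derivation:
apply F[0]=-10.000 → step 1: x=-0.001, v=-0.124, θ₁=-0.284, ω₁=-0.018, θ₂=0.365, ω₂=0.408, θ₃=-0.328, ω₃=-0.164
apply F[1]=-10.000 → step 2: x=-0.005, v=-0.250, θ₁=-0.285, ω₁=-0.033, θ₂=0.377, ω₂=0.815, θ₃=-0.333, ω₃=-0.325
apply F[2]=-10.000 → step 3: x=-0.011, v=-0.377, θ₁=-0.285, ω₁=-0.042, θ₂=0.398, ω₂=1.220, θ₃=-0.341, ω₃=-0.479
apply F[3]=-10.000 → step 4: x=-0.020, v=-0.506, θ₁=-0.286, ω₁=-0.041, θ₂=0.426, ω₂=1.622, θ₃=-0.352, ω₃=-0.623
apply F[4]=-10.000 → step 5: x=-0.032, v=-0.638, θ₁=-0.287, ω₁=-0.026, θ₂=0.463, ω₂=2.020, θ₃=-0.365, ω₃=-0.752
apply F[5]=-10.000 → step 6: x=-0.046, v=-0.774, θ₁=-0.287, ω₁=0.006, θ₂=0.507, ω₂=2.413, θ₃=-0.382, ω₃=-0.862
apply F[6]=-10.000 → step 7: x=-0.062, v=-0.914, θ₁=-0.287, ω₁=0.059, θ₂=0.559, ω₂=2.798, θ₃=-0.400, ω₃=-0.948
apply F[7]=-10.000 → step 8: x=-0.082, v=-1.058, θ₁=-0.285, ω₁=0.136, θ₂=0.619, ω₂=3.177, θ₃=-0.419, ω₃=-1.003
apply F[8]=-10.000 → step 9: x=-0.105, v=-1.205, θ₁=-0.281, ω₁=0.242, θ₂=0.686, ω₂=3.547, θ₃=-0.440, ω₃=-1.023
apply F[9]=-10.000 → step 10: x=-0.130, v=-1.358, θ₁=-0.275, ω₁=0.379, θ₂=0.761, ω₂=3.911, θ₃=-0.460, ω₃=-1.003
apply F[10]=-10.000 → step 11: x=-0.159, v=-1.514, θ₁=-0.266, ω₁=0.551, θ₂=0.842, ω₂=4.270, θ₃=-0.479, ω₃=-0.940
apply F[11]=-10.000 → step 12: x=-0.191, v=-1.675, θ₁=-0.253, ω₁=0.763, θ₂=0.931, ω₂=4.623, θ₃=-0.497, ω₃=-0.830
apply F[12]=-10.000 → step 13: x=-0.226, v=-1.841, θ₁=-0.235, ω₁=1.019, θ₂=1.027, ω₂=4.971, θ₃=-0.512, ω₃=-0.671
apply F[13]=-10.000 → step 14: x=-0.265, v=-2.012, θ₁=-0.211, ω₁=1.322, θ₂=1.130, ω₂=5.314, θ₃=-0.524, ω₃=-0.463
apply F[14]=-10.000 → step 15: x=-0.307, v=-2.190, θ₁=-0.182, ω₁=1.679, θ₂=1.240, ω₂=5.646, θ₃=-0.531, ω₃=-0.207
apply F[15]=-10.000 → step 16: x=-0.352, v=-2.375, θ₁=-0.144, ω₁=2.092, θ₂=1.356, ω₂=5.960, θ₃=-0.532, ω₃=0.092
apply F[16]=-10.000 → step 17: x=-0.402, v=-2.569, θ₁=-0.097, ω₁=2.562, θ₂=1.478, ω₂=6.241, θ₃=-0.527, ω₃=0.424
apply F[17]=-10.000 → step 18: x=-0.455, v=-2.771, θ₁=-0.041, ω₁=3.086, θ₂=1.605, ω₂=6.465, θ₃=-0.515, ω₃=0.776
apply F[18]=-10.000 → step 19: x=-0.513, v=-2.978, θ₁=0.026, ω₁=3.652, θ₂=1.736, ω₂=6.600, θ₃=-0.496, ω₃=1.126
apply F[19]=-10.000 → step 20: x=-0.574, v=-3.185, θ₁=0.105, ω₁=4.238, θ₂=1.868, ω₂=6.609, θ₃=-0.470, ω₃=1.452
apply F[20]=-10.000 → step 21: x=-0.640, v=-3.380, θ₁=0.196, ω₁=4.808, θ₂=1.999, ω₂=6.457, θ₃=-0.438, ω₃=1.731
apply F[21]=-10.000 → step 22: x=-0.709, v=-3.546, θ₁=0.297, ω₁=5.322, θ₂=2.125, ω₂=6.123, θ₃=-0.401, ω₃=1.947
apply F[22]=-10.000 → step 23: x=-0.782, v=-3.667, θ₁=0.408, ω₁=5.747, θ₂=2.243, ω₂=5.615, θ₃=-0.360, ω₃=2.097
apply F[23]=-10.000 → step 24: x=-0.856, v=-3.732, θ₁=0.526, ω₁=6.070, θ₂=2.349, ω₂=4.963, θ₃=-0.317, ω₃=2.190
apply F[24]=-10.000 → step 25: x=-0.930, v=-3.739, θ₁=0.650, ω₁=6.303, θ₂=2.441, ω₂=4.212, θ₃=-0.273, ω₃=2.241
apply F[25]=-10.000 → step 26: x=-1.005, v=-3.695, θ₁=0.778, ω₁=6.471, θ₂=2.517, ω₂=3.399, θ₃=-0.228, ω₃=2.265
apply F[26]=-10.000 → step 27: x=-1.078, v=-3.606, θ₁=0.909, ω₁=6.606, θ₂=2.577, ω₂=2.550, θ₃=-0.183, ω₃=2.274
apply F[27]=-10.000 → step 28: x=-1.149, v=-3.479, θ₁=1.042, ω₁=6.739, θ₂=2.619, ω₂=1.677, θ₃=-0.137, ω₃=2.280
apply F[28]=-10.000 → step 29: x=-1.217, v=-3.314, θ₁=1.178, ω₁=6.899, θ₂=2.644, ω₂=0.784, θ₃=-0.091, ω₃=2.291
apply F[29]=-10.000 → step 30: x=-1.281, v=-3.110, θ₁=1.318, ω₁=7.113, θ₂=2.650, ω₂=-0.137, θ₃=-0.045, ω₃=2.322
apply F[30]=-10.000 → step 31: x=-1.341, v=-2.852, θ₁=1.464, ω₁=7.414, θ₂=2.638, ω₂=-1.096, θ₃=0.002, ω₃=2.395
apply F[31]=-10.000 → step 32: x=-1.395, v=-2.520, θ₁=1.616, ω₁=7.842, θ₂=2.606, ω₂=-2.105, θ₃=0.051, ω₃=2.549
apply F[32]=-10.000 → step 33: x=-1.441, v=-2.070, θ₁=1.778, ω₁=8.454, θ₂=2.553, ω₂=-3.170, θ₃=0.105, ω₃=2.860
apply F[33]=-10.000 → step 34: x=-1.476, v=-1.432, θ₁=1.956, ω₁=9.321, θ₂=2.479, ω₂=-4.255, θ₃=0.167, ω₃=3.472
apply F[34]=-10.000 → step 35: x=-1.496, v=-0.502, θ₁=2.153, ω₁=10.504, θ₂=2.384, ω₂=-5.172, θ₃=0.247, ω₃=4.647
apply F[35]=+10.000 → step 36: x=-1.492, v=1.011, θ₁=2.379, ω₁=12.094, θ₂=2.277, ω₂=-5.323, θ₃=0.357, ω₃=6.472
apply F[36]=+10.000 → step 37: x=-1.454, v=2.795, θ₁=2.637, ω₁=13.647, θ₂=2.182, ω₂=-3.796, θ₃=0.513, ω₃=9.237
apply F[37]=+10.000 → step 38: x=-1.382, v=4.234, θ₁=2.919, ω₁=14.384, θ₂=2.142, ω₂=0.139, θ₃=0.728, ω₃=12.185
apply F[38]=+10.000 → step 39: x=-1.291, v=4.732, θ₁=3.203, ω₁=13.769, θ₂=2.197, ω₂=5.373, θ₃=0.996, ω₃=14.553
Max |angle| over trajectory = 3.203 rad; bound = 2.383 → exceeded.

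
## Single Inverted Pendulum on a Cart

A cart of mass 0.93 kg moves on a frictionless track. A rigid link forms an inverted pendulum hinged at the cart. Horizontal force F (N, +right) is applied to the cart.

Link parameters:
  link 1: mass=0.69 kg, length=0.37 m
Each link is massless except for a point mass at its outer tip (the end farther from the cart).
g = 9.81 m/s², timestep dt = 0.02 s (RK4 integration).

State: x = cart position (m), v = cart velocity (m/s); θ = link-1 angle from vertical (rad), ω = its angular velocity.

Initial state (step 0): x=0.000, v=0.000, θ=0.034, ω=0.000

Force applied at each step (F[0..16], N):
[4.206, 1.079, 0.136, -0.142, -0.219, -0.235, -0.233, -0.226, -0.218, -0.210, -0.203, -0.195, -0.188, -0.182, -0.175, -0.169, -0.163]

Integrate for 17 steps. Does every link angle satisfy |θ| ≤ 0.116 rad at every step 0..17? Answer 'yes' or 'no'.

apply F[0]=+4.206 → step 1: x=0.001, v=0.086, θ=0.032, ω=-0.213
apply F[1]=+1.079 → step 2: x=0.003, v=0.104, θ=0.027, ω=-0.249
apply F[2]=+0.136 → step 3: x=0.005, v=0.104, θ=0.022, ω=-0.234
apply F[3]=-0.142 → step 4: x=0.007, v=0.098, θ=0.018, ω=-0.207
apply F[4]=-0.219 → step 5: x=0.009, v=0.091, θ=0.014, ω=-0.179
apply F[5]=-0.235 → step 6: x=0.010, v=0.084, θ=0.011, ω=-0.154
apply F[6]=-0.233 → step 7: x=0.012, v=0.077, θ=0.008, ω=-0.132
apply F[7]=-0.226 → step 8: x=0.014, v=0.072, θ=0.006, ω=-0.113
apply F[8]=-0.218 → step 9: x=0.015, v=0.066, θ=0.003, ω=-0.096
apply F[9]=-0.210 → step 10: x=0.016, v=0.061, θ=0.002, ω=-0.081
apply F[10]=-0.203 → step 11: x=0.017, v=0.057, θ=0.000, ω=-0.069
apply F[11]=-0.195 → step 12: x=0.019, v=0.053, θ=-0.001, ω=-0.058
apply F[12]=-0.188 → step 13: x=0.020, v=0.049, θ=-0.002, ω=-0.048
apply F[13]=-0.182 → step 14: x=0.020, v=0.045, θ=-0.003, ω=-0.040
apply F[14]=-0.175 → step 15: x=0.021, v=0.042, θ=-0.004, ω=-0.033
apply F[15]=-0.169 → step 16: x=0.022, v=0.039, θ=-0.004, ω=-0.027
apply F[16]=-0.163 → step 17: x=0.023, v=0.036, θ=-0.005, ω=-0.021
Max |angle| over trajectory = 0.034 rad; bound = 0.116 → within bound.

Answer: yes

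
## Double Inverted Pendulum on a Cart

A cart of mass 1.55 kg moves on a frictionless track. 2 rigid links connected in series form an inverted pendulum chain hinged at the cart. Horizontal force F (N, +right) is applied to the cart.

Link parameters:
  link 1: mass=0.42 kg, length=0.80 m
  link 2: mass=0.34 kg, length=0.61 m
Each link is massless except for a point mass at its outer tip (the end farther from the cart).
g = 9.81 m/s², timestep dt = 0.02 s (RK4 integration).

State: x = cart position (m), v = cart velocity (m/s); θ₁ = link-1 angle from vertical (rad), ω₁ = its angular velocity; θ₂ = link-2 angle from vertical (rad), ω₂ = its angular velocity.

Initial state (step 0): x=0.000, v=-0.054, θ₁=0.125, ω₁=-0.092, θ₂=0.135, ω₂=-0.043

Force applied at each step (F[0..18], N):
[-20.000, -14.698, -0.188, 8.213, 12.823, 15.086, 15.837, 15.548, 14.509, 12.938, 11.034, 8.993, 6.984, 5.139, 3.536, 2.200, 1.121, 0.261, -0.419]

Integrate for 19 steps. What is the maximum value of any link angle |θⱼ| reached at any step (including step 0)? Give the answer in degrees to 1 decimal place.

Answer: 10.1°

Derivation:
apply F[0]=-20.000 → step 1: x=-0.004, v=-0.322, θ₁=0.127, ω₁=0.269, θ₂=0.134, ω₂=-0.039
apply F[1]=-14.698 → step 2: x=-0.012, v=-0.522, θ₁=0.135, ω₁=0.549, θ₂=0.133, ω₂=-0.037
apply F[2]=-0.188 → step 3: x=-0.023, v=-0.537, θ₁=0.146, ω₁=0.604, θ₂=0.133, ω₂=-0.041
apply F[3]=+8.213 → step 4: x=-0.033, v=-0.446, θ₁=0.158, ω₁=0.533, θ₂=0.132, ω₂=-0.053
apply F[4]=+12.823 → step 5: x=-0.040, v=-0.298, θ₁=0.167, ω₁=0.396, θ₂=0.130, ω₂=-0.073
apply F[5]=+15.086 → step 6: x=-0.044, v=-0.122, θ₁=0.173, ω₁=0.230, θ₂=0.129, ω₂=-0.100
apply F[6]=+15.837 → step 7: x=-0.045, v=0.063, θ₁=0.176, ω₁=0.055, θ₂=0.126, ω₂=-0.131
apply F[7]=+15.548 → step 8: x=-0.042, v=0.245, θ₁=0.176, ω₁=-0.114, θ₂=0.123, ω₂=-0.165
apply F[8]=+14.509 → step 9: x=-0.035, v=0.413, θ₁=0.172, ω₁=-0.267, θ₂=0.120, ω₂=-0.200
apply F[9]=+12.938 → step 10: x=-0.025, v=0.562, θ₁=0.165, ω₁=-0.398, θ₂=0.116, ω₂=-0.232
apply F[10]=+11.034 → step 11: x=-0.013, v=0.688, θ₁=0.156, ω₁=-0.504, θ₂=0.111, ω₂=-0.262
apply F[11]=+8.993 → step 12: x=0.002, v=0.789, θ₁=0.145, ω₁=-0.584, θ₂=0.105, ω₂=-0.288
apply F[12]=+6.984 → step 13: x=0.018, v=0.866, θ₁=0.133, ω₁=-0.637, θ₂=0.099, ω₂=-0.310
apply F[13]=+5.139 → step 14: x=0.036, v=0.920, θ₁=0.120, ω₁=-0.667, θ₂=0.093, ω₂=-0.327
apply F[14]=+3.536 → step 15: x=0.055, v=0.955, θ₁=0.107, ω₁=-0.678, θ₂=0.086, ω₂=-0.341
apply F[15]=+2.200 → step 16: x=0.074, v=0.974, θ₁=0.093, ω₁=-0.675, θ₂=0.079, ω₂=-0.351
apply F[16]=+1.121 → step 17: x=0.094, v=0.981, θ₁=0.080, ω₁=-0.659, θ₂=0.072, ω₂=-0.357
apply F[17]=+0.261 → step 18: x=0.113, v=0.978, θ₁=0.067, ω₁=-0.636, θ₂=0.065, ω₂=-0.359
apply F[18]=-0.419 → step 19: x=0.133, v=0.967, θ₁=0.054, ω₁=-0.608, θ₂=0.058, ω₂=-0.359
Max |angle| over trajectory = 0.176 rad = 10.1°.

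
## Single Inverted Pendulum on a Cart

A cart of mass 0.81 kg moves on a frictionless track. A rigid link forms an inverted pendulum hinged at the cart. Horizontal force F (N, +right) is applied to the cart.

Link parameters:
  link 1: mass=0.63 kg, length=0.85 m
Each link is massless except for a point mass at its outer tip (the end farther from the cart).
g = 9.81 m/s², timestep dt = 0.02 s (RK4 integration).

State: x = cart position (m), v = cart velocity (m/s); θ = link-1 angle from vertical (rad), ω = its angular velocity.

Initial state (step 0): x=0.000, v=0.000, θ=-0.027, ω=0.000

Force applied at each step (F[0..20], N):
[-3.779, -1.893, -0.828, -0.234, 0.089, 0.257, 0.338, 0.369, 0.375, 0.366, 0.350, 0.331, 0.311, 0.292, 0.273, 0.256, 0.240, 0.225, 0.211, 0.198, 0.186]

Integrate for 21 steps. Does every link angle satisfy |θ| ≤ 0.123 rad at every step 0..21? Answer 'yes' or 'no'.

apply F[0]=-3.779 → step 1: x=-0.001, v=-0.089, θ=-0.026, ω=0.099
apply F[1]=-1.893 → step 2: x=-0.003, v=-0.132, θ=-0.024, ω=0.143
apply F[2]=-0.828 → step 3: x=-0.006, v=-0.149, θ=-0.021, ω=0.158
apply F[3]=-0.234 → step 4: x=-0.009, v=-0.152, θ=-0.017, ω=0.157
apply F[4]=+0.089 → step 5: x=-0.012, v=-0.147, θ=-0.014, ω=0.148
apply F[5]=+0.257 → step 6: x=-0.015, v=-0.139, θ=-0.012, ω=0.136
apply F[6]=+0.338 → step 7: x=-0.017, v=-0.129, θ=-0.009, ω=0.122
apply F[7]=+0.369 → step 8: x=-0.020, v=-0.119, θ=-0.007, ω=0.108
apply F[8]=+0.375 → step 9: x=-0.022, v=-0.109, θ=-0.005, ω=0.095
apply F[9]=+0.366 → step 10: x=-0.024, v=-0.099, θ=-0.003, ω=0.082
apply F[10]=+0.350 → step 11: x=-0.026, v=-0.090, θ=-0.001, ω=0.071
apply F[11]=+0.331 → step 12: x=-0.028, v=-0.082, θ=-0.000, ω=0.061
apply F[12]=+0.311 → step 13: x=-0.029, v=-0.074, θ=0.001, ω=0.053
apply F[13]=+0.292 → step 14: x=-0.031, v=-0.067, θ=0.002, ω=0.045
apply F[14]=+0.273 → step 15: x=-0.032, v=-0.061, θ=0.003, ω=0.038
apply F[15]=+0.256 → step 16: x=-0.033, v=-0.055, θ=0.004, ω=0.032
apply F[16]=+0.240 → step 17: x=-0.034, v=-0.050, θ=0.004, ω=0.026
apply F[17]=+0.225 → step 18: x=-0.035, v=-0.045, θ=0.005, ω=0.022
apply F[18]=+0.211 → step 19: x=-0.036, v=-0.041, θ=0.005, ω=0.018
apply F[19]=+0.198 → step 20: x=-0.037, v=-0.037, θ=0.005, ω=0.014
apply F[20]=+0.186 → step 21: x=-0.038, v=-0.033, θ=0.006, ω=0.011
Max |angle| over trajectory = 0.027 rad; bound = 0.123 → within bound.

Answer: yes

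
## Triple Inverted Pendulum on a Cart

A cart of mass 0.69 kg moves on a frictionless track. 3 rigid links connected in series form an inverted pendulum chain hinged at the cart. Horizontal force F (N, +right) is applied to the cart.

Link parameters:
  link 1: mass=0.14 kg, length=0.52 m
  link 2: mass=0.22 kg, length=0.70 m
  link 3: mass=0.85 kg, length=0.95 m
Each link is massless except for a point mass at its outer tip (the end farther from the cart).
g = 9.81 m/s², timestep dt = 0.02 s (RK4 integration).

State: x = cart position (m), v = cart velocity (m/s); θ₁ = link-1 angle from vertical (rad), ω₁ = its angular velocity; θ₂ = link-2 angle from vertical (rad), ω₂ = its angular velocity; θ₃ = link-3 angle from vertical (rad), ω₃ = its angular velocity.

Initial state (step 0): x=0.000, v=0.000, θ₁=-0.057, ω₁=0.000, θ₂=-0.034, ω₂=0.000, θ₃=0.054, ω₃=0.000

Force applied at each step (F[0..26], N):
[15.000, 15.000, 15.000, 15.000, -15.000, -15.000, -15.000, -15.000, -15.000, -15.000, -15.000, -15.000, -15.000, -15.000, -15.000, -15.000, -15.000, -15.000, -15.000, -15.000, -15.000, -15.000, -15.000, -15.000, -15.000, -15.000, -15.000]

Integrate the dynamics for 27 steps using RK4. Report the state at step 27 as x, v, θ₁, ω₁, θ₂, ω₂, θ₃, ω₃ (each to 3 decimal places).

apply F[0]=+15.000 → step 1: x=0.005, v=0.452, θ₁=-0.066, ω₁=-0.951, θ₂=-0.034, ω₂=-0.026, θ₃=0.055, ω₃=0.072
apply F[1]=+15.000 → step 2: x=0.018, v=0.905, θ₁=-0.095, ω₁=-1.933, θ₂=-0.035, ω₂=-0.020, θ₃=0.057, ω₃=0.133
apply F[2]=+15.000 → step 3: x=0.041, v=1.354, θ₁=-0.144, ω₁=-2.920, θ₂=-0.035, ω₂=0.015, θ₃=0.060, ω₃=0.167
apply F[3]=+15.000 → step 4: x=0.072, v=1.788, θ₁=-0.211, ω₁=-3.799, θ₂=-0.034, ω₂=0.008, θ₃=0.063, ω₃=0.167
apply F[4]=-15.000 → step 5: x=0.104, v=1.399, θ₁=-0.284, ω₁=-3.493, θ₂=-0.032, ω₂=0.234, θ₃=0.067, ω₃=0.219
apply F[5]=-15.000 → step 6: x=0.128, v=1.024, θ₁=-0.352, ω₁=-3.358, θ₂=-0.024, ω₂=0.560, θ₃=0.072, ω₃=0.271
apply F[6]=-15.000 → step 7: x=0.145, v=0.654, θ₁=-0.419, ω₁=-3.316, θ₂=-0.009, ω₂=0.950, θ₃=0.078, ω₃=0.314
apply F[7]=-15.000 → step 8: x=0.154, v=0.283, θ₁=-0.485, ω₁=-3.307, θ₂=0.014, ω₂=1.370, θ₃=0.084, ω₃=0.344
apply F[8]=-15.000 → step 9: x=0.156, v=-0.091, θ₁=-0.551, ω₁=-3.290, θ₂=0.045, ω₂=1.800, θ₃=0.092, ω₃=0.361
apply F[9]=-15.000 → step 10: x=0.151, v=-0.470, θ₁=-0.616, ω₁=-3.239, θ₂=0.086, ω₂=2.226, θ₃=0.099, ω₃=0.367
apply F[10]=-15.000 → step 11: x=0.137, v=-0.853, θ₁=-0.680, ω₁=-3.142, θ₂=0.134, ω₂=2.644, θ₃=0.106, ω₃=0.366
apply F[11]=-15.000 → step 12: x=0.117, v=-1.238, θ₁=-0.742, ω₁=-2.987, θ₂=0.191, ω₂=3.055, θ₃=0.113, ω₃=0.363
apply F[12]=-15.000 → step 13: x=0.088, v=-1.625, θ₁=-0.799, ω₁=-2.765, θ₂=0.257, ω₂=3.465, θ₃=0.121, ω₃=0.361
apply F[13]=-15.000 → step 14: x=0.052, v=-2.010, θ₁=-0.852, ω₁=-2.467, θ₂=0.330, ω₂=3.880, θ₃=0.128, ω₃=0.366
apply F[14]=-15.000 → step 15: x=0.008, v=-2.394, θ₁=-0.897, ω₁=-2.078, θ₂=0.412, ω₂=4.307, θ₃=0.135, ω₃=0.384
apply F[15]=-15.000 → step 16: x=-0.044, v=-2.772, θ₁=-0.934, ω₁=-1.580, θ₂=0.502, ω₂=4.754, θ₃=0.143, ω₃=0.423
apply F[16]=-15.000 → step 17: x=-0.103, v=-3.144, θ₁=-0.960, ω₁=-0.955, θ₂=0.602, ω₂=5.224, θ₃=0.153, ω₃=0.494
apply F[17]=-15.000 → step 18: x=-0.170, v=-3.508, θ₁=-0.971, ω₁=-0.182, θ₂=0.712, ω₂=5.720, θ₃=0.163, ω₃=0.609
apply F[18]=-15.000 → step 19: x=-0.244, v=-3.863, θ₁=-0.966, ω₁=0.753, θ₂=0.831, ω₂=6.236, θ₃=0.177, ω₃=0.782
apply F[19]=-15.000 → step 20: x=-0.324, v=-4.209, θ₁=-0.940, ω₁=1.855, θ₂=0.961, ω₂=6.757, θ₃=0.195, ω₃=1.024
apply F[20]=-15.000 → step 21: x=-0.412, v=-4.553, θ₁=-0.891, ω₁=3.116, θ₂=1.101, ω₂=7.254, θ₃=0.219, ω₃=1.343
apply F[21]=-15.000 → step 22: x=-0.506, v=-4.902, θ₁=-0.815, ω₁=4.511, θ₂=1.251, ω₂=7.682, θ₃=0.249, ω₃=1.733
apply F[22]=-15.000 → step 23: x=-0.608, v=-5.269, θ₁=-0.710, ω₁=6.000, θ₂=1.408, ω₂=7.974, θ₃=0.288, ω₃=2.167
apply F[23]=-15.000 → step 24: x=-0.717, v=-5.668, θ₁=-0.574, ω₁=7.522, θ₂=1.568, ω₂=8.032, θ₃=0.336, ω₃=2.598
apply F[24]=-15.000 → step 25: x=-0.835, v=-6.105, θ₁=-0.409, ω₁=8.989, θ₂=1.726, ω₂=7.724, θ₃=0.392, ω₃=2.958
apply F[25]=-15.000 → step 26: x=-0.962, v=-6.568, θ₁=-0.216, ω₁=10.273, θ₂=1.874, ω₂=6.907, θ₃=0.454, ω₃=3.181
apply F[26]=-15.000 → step 27: x=-1.098, v=-7.021, θ₁=-0.000, ω₁=11.249, θ₂=1.999, ω₂=5.503, θ₃=0.518, ω₃=3.240

Answer: x=-1.098, v=-7.021, θ₁=-0.000, ω₁=11.249, θ₂=1.999, ω₂=5.503, θ₃=0.518, ω₃=3.240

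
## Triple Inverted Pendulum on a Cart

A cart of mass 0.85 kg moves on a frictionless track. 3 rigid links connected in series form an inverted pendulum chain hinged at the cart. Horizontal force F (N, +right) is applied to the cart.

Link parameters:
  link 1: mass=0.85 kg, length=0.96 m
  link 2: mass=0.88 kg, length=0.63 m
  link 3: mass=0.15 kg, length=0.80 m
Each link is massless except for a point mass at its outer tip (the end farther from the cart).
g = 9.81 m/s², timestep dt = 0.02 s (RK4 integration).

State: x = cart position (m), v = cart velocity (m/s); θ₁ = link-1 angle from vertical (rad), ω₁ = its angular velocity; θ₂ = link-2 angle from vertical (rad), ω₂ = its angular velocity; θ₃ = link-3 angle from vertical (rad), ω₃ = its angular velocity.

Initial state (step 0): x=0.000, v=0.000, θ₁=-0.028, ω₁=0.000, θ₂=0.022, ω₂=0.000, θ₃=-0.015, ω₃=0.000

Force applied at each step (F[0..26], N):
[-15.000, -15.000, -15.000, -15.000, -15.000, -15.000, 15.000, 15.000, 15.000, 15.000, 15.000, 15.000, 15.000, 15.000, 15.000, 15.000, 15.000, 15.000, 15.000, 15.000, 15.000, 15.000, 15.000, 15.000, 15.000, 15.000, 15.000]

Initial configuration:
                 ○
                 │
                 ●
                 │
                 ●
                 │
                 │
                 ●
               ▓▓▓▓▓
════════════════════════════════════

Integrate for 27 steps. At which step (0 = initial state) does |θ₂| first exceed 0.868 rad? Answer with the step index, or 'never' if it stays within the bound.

Answer: never

Derivation:
apply F[0]=-15.000 → step 1: x=-0.003, v=-0.341, θ₁=-0.025, ω₁=0.337, θ₂=0.022, ω₂=0.037, θ₃=-0.015, ω₃=-0.011
apply F[1]=-15.000 → step 2: x=-0.014, v=-0.685, θ₁=-0.014, ω₁=0.680, θ₂=0.023, ω₂=0.069, θ₃=-0.015, ω₃=-0.022
apply F[2]=-15.000 → step 3: x=-0.031, v=-1.035, θ₁=0.003, ω₁=1.037, θ₂=0.025, ω₂=0.091, θ₃=-0.016, ω₃=-0.033
apply F[3]=-15.000 → step 4: x=-0.055, v=-1.393, θ₁=0.027, ω₁=1.410, θ₂=0.027, ω₂=0.100, θ₃=-0.017, ω₃=-0.043
apply F[4]=-15.000 → step 5: x=-0.087, v=-1.758, θ₁=0.059, ω₁=1.801, θ₂=0.029, ω₂=0.095, θ₃=-0.018, ω₃=-0.051
apply F[5]=-15.000 → step 6: x=-0.125, v=-2.126, θ₁=0.099, ω₁=2.204, θ₂=0.031, ω₂=0.081, θ₃=-0.019, ω₃=-0.058
apply F[6]=+15.000 → step 7: x=-0.165, v=-1.813, θ₁=0.140, ω₁=1.922, θ₂=0.032, ω₂=0.037, θ₃=-0.020, ω₃=-0.069
apply F[7]=+15.000 → step 8: x=-0.198, v=-1.521, θ₁=0.176, ω₁=1.681, θ₂=0.032, ω₂=-0.038, θ₃=-0.022, ω₃=-0.082
apply F[8]=+15.000 → step 9: x=-0.226, v=-1.249, θ₁=0.208, ω₁=1.480, θ₂=0.030, ω₂=-0.143, θ₃=-0.023, ω₃=-0.097
apply F[9]=+15.000 → step 10: x=-0.248, v=-0.994, θ₁=0.236, ω₁=1.314, θ₂=0.026, ω₂=-0.276, θ₃=-0.025, ω₃=-0.112
apply F[10]=+15.000 → step 11: x=-0.266, v=-0.753, θ₁=0.261, ω₁=1.178, θ₂=0.019, ω₂=-0.436, θ₃=-0.028, ω₃=-0.126
apply F[11]=+15.000 → step 12: x=-0.278, v=-0.524, θ₁=0.283, ω₁=1.067, θ₂=0.008, ω₂=-0.620, θ₃=-0.030, ω₃=-0.139
apply F[12]=+15.000 → step 13: x=-0.287, v=-0.303, θ₁=0.303, ω₁=0.977, θ₂=-0.006, ω₂=-0.827, θ₃=-0.033, ω₃=-0.149
apply F[13]=+15.000 → step 14: x=-0.291, v=-0.089, θ₁=0.322, ω₁=0.905, θ₂=-0.025, ω₂=-1.057, θ₃=-0.036, ω₃=-0.154
apply F[14]=+15.000 → step 15: x=-0.290, v=0.120, θ₁=0.340, ω₁=0.845, θ₂=-0.048, ω₂=-1.308, θ₃=-0.039, ω₃=-0.155
apply F[15]=+15.000 → step 16: x=-0.286, v=0.328, θ₁=0.356, ω₁=0.793, θ₂=-0.077, ω₂=-1.578, θ₃=-0.043, ω₃=-0.150
apply F[16]=+15.000 → step 17: x=-0.277, v=0.536, θ₁=0.372, ω₁=0.746, θ₂=-0.112, ω₂=-1.865, θ₃=-0.045, ω₃=-0.139
apply F[17]=+15.000 → step 18: x=-0.264, v=0.746, θ₁=0.386, ω₁=0.698, θ₂=-0.152, ω₂=-2.168, θ₃=-0.048, ω₃=-0.123
apply F[18]=+15.000 → step 19: x=-0.247, v=0.960, θ₁=0.399, ω₁=0.644, θ₂=-0.198, ω₂=-2.482, θ₃=-0.050, ω₃=-0.103
apply F[19]=+15.000 → step 20: x=-0.226, v=1.178, θ₁=0.412, ω₁=0.580, θ₂=-0.251, ω₂=-2.806, θ₃=-0.052, ω₃=-0.082
apply F[20]=+15.000 → step 21: x=-0.200, v=1.401, θ₁=0.422, ω₁=0.499, θ₂=-0.311, ω₂=-3.136, θ₃=-0.054, ω₃=-0.062
apply F[21]=+15.000 → step 22: x=-0.170, v=1.629, θ₁=0.431, ω₁=0.397, θ₂=-0.377, ω₂=-3.470, θ₃=-0.055, ω₃=-0.048
apply F[22]=+15.000 → step 23: x=-0.135, v=1.864, θ₁=0.438, ω₁=0.270, θ₂=-0.449, ω₂=-3.806, θ₃=-0.056, ω₃=-0.044
apply F[23]=+15.000 → step 24: x=-0.095, v=2.103, θ₁=0.442, ω₁=0.114, θ₂=-0.529, ω₂=-4.142, θ₃=-0.057, ω₃=-0.055
apply F[24]=+15.000 → step 25: x=-0.051, v=2.347, θ₁=0.443, ω₁=-0.076, θ₂=-0.615, ω₂=-4.478, θ₃=-0.058, ω₃=-0.087
apply F[25]=+15.000 → step 26: x=-0.001, v=2.596, θ₁=0.439, ω₁=-0.304, θ₂=-0.708, ω₂=-4.815, θ₃=-0.060, ω₃=-0.146
apply F[26]=+15.000 → step 27: x=0.053, v=2.849, θ₁=0.430, ω₁=-0.573, θ₂=-0.808, ω₂=-5.151, θ₃=-0.064, ω₃=-0.239
max |θ₂| = 0.808 ≤ 0.868 over all 28 states.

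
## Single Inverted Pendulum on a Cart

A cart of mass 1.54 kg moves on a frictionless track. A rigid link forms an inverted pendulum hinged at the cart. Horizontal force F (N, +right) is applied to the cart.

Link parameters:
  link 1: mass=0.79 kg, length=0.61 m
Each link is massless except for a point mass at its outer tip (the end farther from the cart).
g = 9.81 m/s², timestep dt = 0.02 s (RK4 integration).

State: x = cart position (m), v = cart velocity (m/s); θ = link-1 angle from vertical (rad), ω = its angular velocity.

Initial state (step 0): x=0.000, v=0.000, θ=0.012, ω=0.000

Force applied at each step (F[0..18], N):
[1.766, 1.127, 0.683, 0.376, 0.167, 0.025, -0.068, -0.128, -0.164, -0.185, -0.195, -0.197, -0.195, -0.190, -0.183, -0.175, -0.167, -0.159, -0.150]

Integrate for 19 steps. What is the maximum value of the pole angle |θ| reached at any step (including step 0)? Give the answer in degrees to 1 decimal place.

Answer: 0.7°

Derivation:
apply F[0]=+1.766 → step 1: x=0.000, v=0.022, θ=0.012, ω=-0.032
apply F[1]=+1.127 → step 2: x=0.001, v=0.035, θ=0.011, ω=-0.050
apply F[2]=+0.683 → step 3: x=0.002, v=0.043, θ=0.010, ω=-0.060
apply F[3]=+0.376 → step 4: x=0.002, v=0.047, θ=0.009, ω=-0.063
apply F[4]=+0.167 → step 5: x=0.003, v=0.048, θ=0.007, ω=-0.063
apply F[5]=+0.025 → step 6: x=0.004, v=0.048, θ=0.006, ω=-0.060
apply F[6]=-0.068 → step 7: x=0.005, v=0.047, θ=0.005, ω=-0.056
apply F[7]=-0.128 → step 8: x=0.006, v=0.045, θ=0.004, ω=-0.051
apply F[8]=-0.164 → step 9: x=0.007, v=0.042, θ=0.003, ω=-0.046
apply F[9]=-0.185 → step 10: x=0.008, v=0.039, θ=0.002, ω=-0.041
apply F[10]=-0.195 → step 11: x=0.009, v=0.037, θ=0.001, ω=-0.036
apply F[11]=-0.197 → step 12: x=0.009, v=0.034, θ=0.000, ω=-0.032
apply F[12]=-0.195 → step 13: x=0.010, v=0.032, θ=-0.000, ω=-0.028
apply F[13]=-0.190 → step 14: x=0.011, v=0.029, θ=-0.001, ω=-0.024
apply F[14]=-0.183 → step 15: x=0.011, v=0.027, θ=-0.001, ω=-0.020
apply F[15]=-0.175 → step 16: x=0.012, v=0.025, θ=-0.001, ω=-0.017
apply F[16]=-0.167 → step 17: x=0.012, v=0.023, θ=-0.002, ω=-0.014
apply F[17]=-0.159 → step 18: x=0.013, v=0.021, θ=-0.002, ω=-0.012
apply F[18]=-0.150 → step 19: x=0.013, v=0.019, θ=-0.002, ω=-0.010
Max |angle| over trajectory = 0.012 rad = 0.7°.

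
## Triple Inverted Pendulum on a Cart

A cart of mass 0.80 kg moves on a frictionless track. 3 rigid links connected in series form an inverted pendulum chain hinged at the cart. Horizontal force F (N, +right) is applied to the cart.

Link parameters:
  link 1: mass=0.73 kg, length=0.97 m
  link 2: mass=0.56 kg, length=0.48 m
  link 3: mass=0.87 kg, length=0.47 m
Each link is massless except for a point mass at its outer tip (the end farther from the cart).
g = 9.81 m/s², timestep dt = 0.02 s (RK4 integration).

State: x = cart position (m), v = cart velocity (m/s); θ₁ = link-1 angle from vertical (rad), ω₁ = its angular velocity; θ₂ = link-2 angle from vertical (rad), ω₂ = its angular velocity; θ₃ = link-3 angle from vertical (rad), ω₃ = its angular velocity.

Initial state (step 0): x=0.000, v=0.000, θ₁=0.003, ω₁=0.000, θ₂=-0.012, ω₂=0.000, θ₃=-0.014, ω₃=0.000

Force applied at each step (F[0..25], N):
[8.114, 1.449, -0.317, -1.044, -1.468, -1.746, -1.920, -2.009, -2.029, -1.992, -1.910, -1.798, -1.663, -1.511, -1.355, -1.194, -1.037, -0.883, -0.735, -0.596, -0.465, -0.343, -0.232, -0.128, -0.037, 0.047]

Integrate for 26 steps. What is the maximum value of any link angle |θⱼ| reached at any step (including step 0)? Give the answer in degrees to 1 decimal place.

Answer: 1.5°

Derivation:
apply F[0]=+8.114 → step 1: x=0.002, v=0.202, θ₁=0.001, ω₁=-0.202, θ₂=-0.012, ω₂=-0.016, θ₃=-0.014, ω₃=-0.002
apply F[1]=+1.449 → step 2: x=0.006, v=0.238, θ₁=-0.003, ω₁=-0.235, θ₂=-0.013, ω₂=-0.029, θ₃=-0.014, ω₃=-0.004
apply F[2]=-0.317 → step 3: x=0.011, v=0.234, θ₁=-0.008, ω₁=-0.229, θ₂=-0.013, ω₂=-0.037, θ₃=-0.014, ω₃=-0.005
apply F[3]=-1.044 → step 4: x=0.016, v=0.213, θ₁=-0.012, ω₁=-0.208, θ₂=-0.014, ω₂=-0.040, θ₃=-0.014, ω₃=-0.006
apply F[4]=-1.468 → step 5: x=0.020, v=0.184, θ₁=-0.016, ω₁=-0.181, θ₂=-0.015, ω₂=-0.041, θ₃=-0.014, ω₃=-0.006
apply F[5]=-1.746 → step 6: x=0.023, v=0.150, θ₁=-0.020, ω₁=-0.150, θ₂=-0.016, ω₂=-0.038, θ₃=-0.014, ω₃=-0.005
apply F[6]=-1.920 → step 7: x=0.025, v=0.113, θ₁=-0.022, ω₁=-0.119, θ₂=-0.016, ω₂=-0.033, θ₃=-0.015, ω₃=-0.003
apply F[7]=-2.009 → step 8: x=0.027, v=0.075, θ₁=-0.024, ω₁=-0.087, θ₂=-0.017, ω₂=-0.026, θ₃=-0.015, ω₃=-0.001
apply F[8]=-2.029 → step 9: x=0.028, v=0.037, θ₁=-0.026, ω₁=-0.057, θ₂=-0.017, ω₂=-0.018, θ₃=-0.015, ω₃=0.002
apply F[9]=-1.992 → step 10: x=0.029, v=0.002, θ₁=-0.027, ω₁=-0.028, θ₂=-0.018, ω₂=-0.010, θ₃=-0.015, ω₃=0.005
apply F[10]=-1.910 → step 11: x=0.029, v=-0.032, θ₁=-0.027, ω₁=-0.003, θ₂=-0.018, ω₂=-0.001, θ₃=-0.014, ω₃=0.009
apply F[11]=-1.798 → step 12: x=0.028, v=-0.063, θ₁=-0.027, ω₁=0.020, θ₂=-0.018, ω₂=0.008, θ₃=-0.014, ω₃=0.012
apply F[12]=-1.663 → step 13: x=0.026, v=-0.090, θ₁=-0.026, ω₁=0.039, θ₂=-0.017, ω₂=0.017, θ₃=-0.014, ω₃=0.016
apply F[13]=-1.511 → step 14: x=0.024, v=-0.114, θ₁=-0.025, ω₁=0.056, θ₂=-0.017, ω₂=0.025, θ₃=-0.014, ω₃=0.020
apply F[14]=-1.355 → step 15: x=0.022, v=-0.135, θ₁=-0.024, ω₁=0.069, θ₂=-0.016, ω₂=0.032, θ₃=-0.013, ω₃=0.023
apply F[15]=-1.194 → step 16: x=0.019, v=-0.153, θ₁=-0.022, ω₁=0.080, θ₂=-0.016, ω₂=0.038, θ₃=-0.013, ω₃=0.027
apply F[16]=-1.037 → step 17: x=0.015, v=-0.167, θ₁=-0.021, ω₁=0.088, θ₂=-0.015, ω₂=0.044, θ₃=-0.012, ω₃=0.030
apply F[17]=-0.883 → step 18: x=0.012, v=-0.179, θ₁=-0.019, ω₁=0.093, θ₂=-0.014, ω₂=0.049, θ₃=-0.011, ω₃=0.033
apply F[18]=-0.735 → step 19: x=0.008, v=-0.187, θ₁=-0.017, ω₁=0.097, θ₂=-0.013, ω₂=0.053, θ₃=-0.011, ω₃=0.036
apply F[19]=-0.596 → step 20: x=0.005, v=-0.194, θ₁=-0.015, ω₁=0.099, θ₂=-0.012, ω₂=0.056, θ₃=-0.010, ω₃=0.038
apply F[20]=-0.465 → step 21: x=0.001, v=-0.198, θ₁=-0.013, ω₁=0.099, θ₂=-0.011, ω₂=0.058, θ₃=-0.009, ω₃=0.040
apply F[21]=-0.343 → step 22: x=-0.003, v=-0.200, θ₁=-0.011, ω₁=0.098, θ₂=-0.010, ω₂=0.059, θ₃=-0.008, ω₃=0.041
apply F[22]=-0.232 → step 23: x=-0.007, v=-0.201, θ₁=-0.009, ω₁=0.096, θ₂=-0.008, ω₂=0.060, θ₃=-0.008, ω₃=0.043
apply F[23]=-0.128 → step 24: x=-0.011, v=-0.199, θ₁=-0.007, ω₁=0.093, θ₂=-0.007, ω₂=0.060, θ₃=-0.007, ω₃=0.043
apply F[24]=-0.037 → step 25: x=-0.015, v=-0.197, θ₁=-0.006, ω₁=0.089, θ₂=-0.006, ω₂=0.060, θ₃=-0.006, ω₃=0.044
apply F[25]=+0.047 → step 26: x=-0.019, v=-0.193, θ₁=-0.004, ω₁=0.085, θ₂=-0.005, ω₂=0.059, θ₃=-0.005, ω₃=0.044
Max |angle| over trajectory = 0.027 rad = 1.5°.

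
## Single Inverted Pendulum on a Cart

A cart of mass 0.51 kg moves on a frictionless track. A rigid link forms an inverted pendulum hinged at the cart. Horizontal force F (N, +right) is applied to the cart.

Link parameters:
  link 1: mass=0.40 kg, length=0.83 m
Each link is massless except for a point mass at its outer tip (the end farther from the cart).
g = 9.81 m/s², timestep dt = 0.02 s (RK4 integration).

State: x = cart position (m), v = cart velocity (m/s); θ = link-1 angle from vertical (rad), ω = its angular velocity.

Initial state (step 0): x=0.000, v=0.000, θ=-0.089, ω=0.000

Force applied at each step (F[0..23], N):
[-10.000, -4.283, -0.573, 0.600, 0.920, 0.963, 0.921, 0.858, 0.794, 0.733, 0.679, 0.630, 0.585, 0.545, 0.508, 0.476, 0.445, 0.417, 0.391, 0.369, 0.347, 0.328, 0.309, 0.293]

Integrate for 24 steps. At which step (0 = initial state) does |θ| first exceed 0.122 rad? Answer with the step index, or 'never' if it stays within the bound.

Answer: never

Derivation:
apply F[0]=-10.000 → step 1: x=-0.004, v=-0.377, θ=-0.085, ω=0.431
apply F[1]=-4.283 → step 2: x=-0.013, v=-0.532, θ=-0.074, ω=0.599
apply F[2]=-0.573 → step 3: x=-0.024, v=-0.544, θ=-0.062, ω=0.597
apply F[3]=+0.600 → step 4: x=-0.034, v=-0.512, θ=-0.051, ω=0.546
apply F[4]=+0.920 → step 5: x=-0.044, v=-0.469, θ=-0.041, ω=0.483
apply F[5]=+0.963 → step 6: x=-0.053, v=-0.426, θ=-0.032, ω=0.423
apply F[6]=+0.921 → step 7: x=-0.061, v=-0.386, θ=-0.024, ω=0.368
apply F[7]=+0.858 → step 8: x=-0.068, v=-0.349, θ=-0.017, ω=0.319
apply F[8]=+0.794 → step 9: x=-0.075, v=-0.316, θ=-0.011, ω=0.275
apply F[9]=+0.733 → step 10: x=-0.081, v=-0.286, θ=-0.006, ω=0.237
apply F[10]=+0.679 → step 11: x=-0.086, v=-0.259, θ=-0.001, ω=0.204
apply F[11]=+0.630 → step 12: x=-0.091, v=-0.234, θ=0.002, ω=0.174
apply F[12]=+0.585 → step 13: x=-0.096, v=-0.212, θ=0.006, ω=0.148
apply F[13]=+0.545 → step 14: x=-0.100, v=-0.191, θ=0.008, ω=0.125
apply F[14]=+0.508 → step 15: x=-0.104, v=-0.173, θ=0.011, ω=0.105
apply F[15]=+0.476 → step 16: x=-0.107, v=-0.156, θ=0.012, ω=0.088
apply F[16]=+0.445 → step 17: x=-0.110, v=-0.141, θ=0.014, ω=0.072
apply F[17]=+0.417 → step 18: x=-0.112, v=-0.126, θ=0.015, ω=0.059
apply F[18]=+0.391 → step 19: x=-0.115, v=-0.114, θ=0.016, ω=0.047
apply F[19]=+0.369 → step 20: x=-0.117, v=-0.102, θ=0.017, ω=0.037
apply F[20]=+0.347 → step 21: x=-0.119, v=-0.091, θ=0.018, ω=0.028
apply F[21]=+0.328 → step 22: x=-0.121, v=-0.081, θ=0.018, ω=0.020
apply F[22]=+0.309 → step 23: x=-0.122, v=-0.071, θ=0.019, ω=0.013
apply F[23]=+0.293 → step 24: x=-0.124, v=-0.063, θ=0.019, ω=0.007
max |θ| = 0.089 ≤ 0.122 over all 25 states.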